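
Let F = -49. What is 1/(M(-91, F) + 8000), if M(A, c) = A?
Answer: 1/7909 ≈ 0.00012644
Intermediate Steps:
1/(M(-91, F) + 8000) = 1/(-91 + 8000) = 1/7909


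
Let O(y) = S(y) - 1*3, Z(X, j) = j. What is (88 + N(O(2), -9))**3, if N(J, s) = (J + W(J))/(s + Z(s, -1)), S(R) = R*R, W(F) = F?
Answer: 84604519/125 ≈ 6.7684e+5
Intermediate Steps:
S(R) = R**2
O(y) = -3 + y**2 (O(y) = y**2 - 1*3 = y**2 - 3 = -3 + y**2)
N(J, s) = 2*J/(-1 + s) (N(J, s) = (J + J)/(s - 1) = (2*J)/(-1 + s) = 2*J/(-1 + s))
(88 + N(O(2), -9))**3 = (88 + 2*(-3 + 2**2)/(-1 - 9))**3 = (88 + 2*(-3 + 4)/(-10))**3 = (88 + 2*1*(-1/10))**3 = (88 - 1/5)**3 = (439/5)**3 = 84604519/125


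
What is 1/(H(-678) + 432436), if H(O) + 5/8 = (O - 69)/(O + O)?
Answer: 904/390922077 ≈ 2.3125e-6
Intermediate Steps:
H(O) = -5/8 + (-69 + O)/(2*O) (H(O) = -5/8 + (O - 69)/(O + O) = -5/8 + (-69 + O)/((2*O)) = -5/8 + (-69 + O)*(1/(2*O)) = -5/8 + (-69 + O)/(2*O))
1/(H(-678) + 432436) = 1/((1/8)*(-276 - 1*(-678))/(-678) + 432436) = 1/((1/8)*(-1/678)*(-276 + 678) + 432436) = 1/((1/8)*(-1/678)*402 + 432436) = 1/(-67/904 + 432436) = 1/(390922077/904) = 904/390922077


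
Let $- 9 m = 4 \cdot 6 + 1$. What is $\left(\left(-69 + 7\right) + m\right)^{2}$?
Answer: $\frac{339889}{81} \approx 4196.2$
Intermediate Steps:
$m = - \frac{25}{9}$ ($m = - \frac{4 \cdot 6 + 1}{9} = - \frac{24 + 1}{9} = \left(- \frac{1}{9}\right) 25 = - \frac{25}{9} \approx -2.7778$)
$\left(\left(-69 + 7\right) + m\right)^{2} = \left(\left(-69 + 7\right) - \frac{25}{9}\right)^{2} = \left(-62 - \frac{25}{9}\right)^{2} = \left(- \frac{583}{9}\right)^{2} = \frac{339889}{81}$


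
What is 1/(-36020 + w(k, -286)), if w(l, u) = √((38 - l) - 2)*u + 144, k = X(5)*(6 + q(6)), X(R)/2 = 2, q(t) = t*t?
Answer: I/(4*(-8969*I + 143*√33)) ≈ -2.7642e-5 + 2.5317e-6*I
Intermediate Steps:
q(t) = t²
X(R) = 4 (X(R) = 2*2 = 4)
k = 168 (k = 4*(6 + 6²) = 4*(6 + 36) = 4*42 = 168)
w(l, u) = 144 + u*√(36 - l) (w(l, u) = √(36 - l)*u + 144 = u*√(36 - l) + 144 = 144 + u*√(36 - l))
1/(-36020 + w(k, -286)) = 1/(-36020 + (144 - 286*√(36 - 1*168))) = 1/(-36020 + (144 - 286*√(36 - 168))) = 1/(-36020 + (144 - 572*I*√33)) = 1/(-35876 - 572*I*√33)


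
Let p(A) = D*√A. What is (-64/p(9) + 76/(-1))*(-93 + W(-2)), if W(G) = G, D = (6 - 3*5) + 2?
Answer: 145540/21 ≈ 6930.5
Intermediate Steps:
D = -7 (D = (6 - 15) + 2 = -9 + 2 = -7)
p(A) = -7*√A
(-64/p(9) + 76/(-1))*(-93 + W(-2)) = (-64/((-7*√9)) + 76/(-1))*(-93 - 2) = (-64/((-7*3)) + 76*(-1))*(-95) = (-64/(-21) - 76)*(-95) = (-64*(-1/21) - 76)*(-95) = (64/21 - 76)*(-95) = -1532/21*(-95) = 145540/21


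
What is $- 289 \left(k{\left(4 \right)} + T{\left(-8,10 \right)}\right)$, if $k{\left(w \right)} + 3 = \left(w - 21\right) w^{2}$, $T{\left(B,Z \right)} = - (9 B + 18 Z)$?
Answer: $110687$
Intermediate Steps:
$T{\left(B,Z \right)} = - 18 Z - 9 B$
$k{\left(w \right)} = -3 + w^{2} \left(-21 + w\right)$ ($k{\left(w \right)} = -3 + \left(w - 21\right) w^{2} = -3 + \left(-21 + w\right) w^{2} = -3 + w^{2} \left(-21 + w\right)$)
$- 289 \left(k{\left(4 \right)} + T{\left(-8,10 \right)}\right) = - 289 \left(\left(-3 + 4^{3} - 21 \cdot 4^{2}\right) - 108\right) = - 289 \left(\left(-3 + 64 - 336\right) + \left(-180 + 72\right)\right) = - 289 \left(\left(-3 + 64 - 336\right) - 108\right) = - 289 \left(-275 - 108\right) = \left(-289\right) \left(-383\right) = 110687$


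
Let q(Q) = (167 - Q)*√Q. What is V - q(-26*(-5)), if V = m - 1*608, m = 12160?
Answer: 11552 - 37*√130 ≈ 11130.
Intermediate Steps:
q(Q) = √Q*(167 - Q)
V = 11552 (V = 12160 - 1*608 = 12160 - 608 = 11552)
V - q(-26*(-5)) = 11552 - √(-26*(-5))*(167 - (-26)*(-5)) = 11552 - √130*(167 - 1*130) = 11552 - √130*(167 - 130) = 11552 - √130*37 = 11552 - 37*√130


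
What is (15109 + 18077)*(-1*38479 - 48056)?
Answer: -2871750510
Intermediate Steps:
(15109 + 18077)*(-1*38479 - 48056) = 33186*(-38479 - 48056) = 33186*(-86535) = -2871750510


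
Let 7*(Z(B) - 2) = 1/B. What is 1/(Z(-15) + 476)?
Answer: 105/50189 ≈ 0.0020921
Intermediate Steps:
Z(B) = 2 + 1/(7*B)
1/(Z(-15) + 476) = 1/((2 + (1/7)/(-15)) + 476) = 1/((2 + (1/7)*(-1/15)) + 476) = 1/((2 - 1/105) + 476) = 1/(209/105 + 476) = 1/(50189/105) = 105/50189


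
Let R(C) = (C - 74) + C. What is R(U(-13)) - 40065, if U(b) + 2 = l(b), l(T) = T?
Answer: -40169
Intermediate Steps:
U(b) = -2 + b
R(C) = -74 + 2*C (R(C) = (-74 + C) + C = -74 + 2*C)
R(U(-13)) - 40065 = (-74 + 2*(-2 - 13)) - 40065 = (-74 + 2*(-15)) - 40065 = (-74 - 30) - 40065 = -104 - 40065 = -40169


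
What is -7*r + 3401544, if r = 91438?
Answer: 2761478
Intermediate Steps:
-7*r + 3401544 = -7*91438 + 3401544 = -640066 + 3401544 = 2761478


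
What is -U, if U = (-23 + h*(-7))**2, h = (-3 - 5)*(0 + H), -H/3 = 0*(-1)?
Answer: -529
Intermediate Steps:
H = 0 (H = -0*(-1) = -3*0 = 0)
h = 0 (h = (-3 - 5)*(0 + 0) = -8*0 = 0)
U = 529 (U = (-23 + 0*(-7))**2 = (-23 + 0)**2 = (-23)**2 = 529)
-U = -1*529 = -529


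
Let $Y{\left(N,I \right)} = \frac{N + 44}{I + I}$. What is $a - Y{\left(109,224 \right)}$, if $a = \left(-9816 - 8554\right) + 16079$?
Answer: $- \frac{1026521}{448} \approx -2291.3$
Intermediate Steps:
$Y{\left(N,I \right)} = \frac{44 + N}{2 I}$
$a = -2291$ ($a = -18370 + 16079 = -2291$)
$a - Y{\left(109,224 \right)} = -2291 - \frac{44 + 109}{2 \cdot 224} = -2291 - \frac{1}{2} \cdot \frac{1}{224} \cdot 153 = -2291 - \frac{153}{448} = - \frac{1026521}{448}$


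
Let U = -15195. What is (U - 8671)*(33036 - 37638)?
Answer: 109831332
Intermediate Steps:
(U - 8671)*(33036 - 37638) = (-15195 - 8671)*(33036 - 37638) = -23866*(-4602) = 109831332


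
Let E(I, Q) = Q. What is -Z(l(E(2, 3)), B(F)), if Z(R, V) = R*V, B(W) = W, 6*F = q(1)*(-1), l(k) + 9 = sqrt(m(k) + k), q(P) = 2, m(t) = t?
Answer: -3 + sqrt(6)/3 ≈ -2.1835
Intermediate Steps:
l(k) = -9 + sqrt(2)*sqrt(k) (l(k) = -9 + sqrt(k + k) = -9 + sqrt(2*k) = -9 + sqrt(2)*sqrt(k))
F = -1/3 (F = (2*(-1))/6 = (1/6)*(-2) = -1/3 ≈ -0.33333)
-Z(l(E(2, 3)), B(F)) = -(-9 + sqrt(2)*sqrt(3))*(-1)/3 = -(-9 + sqrt(6))*(-1)/3 = -(3 - sqrt(6)/3) = -3 + sqrt(6)/3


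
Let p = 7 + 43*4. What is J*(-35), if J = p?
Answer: -6265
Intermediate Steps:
p = 179 (p = 7 + 172 = 179)
J = 179
J*(-35) = 179*(-35) = -6265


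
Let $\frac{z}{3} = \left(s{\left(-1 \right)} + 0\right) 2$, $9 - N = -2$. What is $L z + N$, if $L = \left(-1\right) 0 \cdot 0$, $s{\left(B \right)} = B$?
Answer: $11$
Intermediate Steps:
$N = 11$ ($N = 9 - -2 = 9 + 2 = 11$)
$L = 0$ ($L = 0 \cdot 0 = 0$)
$z = -6$ ($z = 3 \left(-1 + 0\right) 2 = 3 \left(\left(-1\right) 2\right) = 3 \left(-2\right) = -6$)
$L z + N = 0 \left(-6\right) + 11 = 0 + 11 = 11$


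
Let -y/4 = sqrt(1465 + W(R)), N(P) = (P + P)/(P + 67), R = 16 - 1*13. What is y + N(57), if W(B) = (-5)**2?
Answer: 57/62 - 4*sqrt(1490) ≈ -153.48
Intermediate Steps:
R = 3 (R = 16 - 13 = 3)
W(B) = 25
N(P) = 2*P/(67 + P) (N(P) = (2*P)/(67 + P) = 2*P/(67 + P))
y = -4*sqrt(1490) (y = -4*sqrt(1465 + 25) = -4*sqrt(1490) ≈ -154.40)
y + N(57) = -4*sqrt(1490) + 2*57/(67 + 57) = -4*sqrt(1490) + 2*57/124 = -4*sqrt(1490) + 2*57*(1/124) = -4*sqrt(1490) + 57/62 = 57/62 - 4*sqrt(1490)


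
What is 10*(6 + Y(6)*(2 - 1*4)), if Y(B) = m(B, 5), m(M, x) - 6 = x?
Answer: -160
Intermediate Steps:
m(M, x) = 6 + x
Y(B) = 11 (Y(B) = 6 + 5 = 11)
10*(6 + Y(6)*(2 - 1*4)) = 10*(6 + 11*(2 - 1*4)) = 10*(6 + 11*(2 - 4)) = 10*(6 + 11*(-2)) = 10*(6 - 22) = 10*(-16) = -160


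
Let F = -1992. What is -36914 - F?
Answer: -34922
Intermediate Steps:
-36914 - F = -36914 - 1*(-1992) = -36914 + 1992 = -34922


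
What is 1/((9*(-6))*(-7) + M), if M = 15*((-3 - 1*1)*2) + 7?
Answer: 1/265 ≈ 0.0037736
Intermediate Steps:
M = -113 (M = 15*((-3 - 1)*2) + 7 = 15*(-4*2) + 7 = 15*(-8) + 7 = -120 + 7 = -113)
1/((9*(-6))*(-7) + M) = 1/((9*(-6))*(-7) - 113) = 1/(-54*(-7) - 113) = 1/(378 - 113) = 1/265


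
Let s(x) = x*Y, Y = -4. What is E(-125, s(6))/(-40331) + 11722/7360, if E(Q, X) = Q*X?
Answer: 225339991/148418080 ≈ 1.5183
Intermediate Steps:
s(x) = -4*x (s(x) = x*(-4) = -4*x)
E(-125, s(6))/(-40331) + 11722/7360 = -(-500)*6/(-40331) + 11722/7360 = -125*(-24)*(-1/40331) + 11722*(1/7360) = 3000*(-1/40331) + 5861/3680 = -3000/40331 + 5861/3680 = 225339991/148418080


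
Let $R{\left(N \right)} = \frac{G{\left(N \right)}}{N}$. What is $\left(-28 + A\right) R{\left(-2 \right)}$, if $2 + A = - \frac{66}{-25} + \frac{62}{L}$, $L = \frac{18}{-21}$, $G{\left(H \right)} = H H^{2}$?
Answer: $- \frac{29908}{75} \approx -398.77$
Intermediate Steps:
$G{\left(H \right)} = H^{3}$
$L = - \frac{6}{7}$ ($L = 18 \left(- \frac{1}{21}\right) = - \frac{6}{7} \approx -0.85714$)
$A = - \frac{5377}{75}$ ($A = -2 + \left(- \frac{66}{-25} + \frac{62}{- \frac{6}{7}}\right) = -2 + \left(\left(-66\right) \left(- \frac{1}{25}\right) + 62 \left(- \frac{7}{6}\right)\right) = -2 + \left(\frac{66}{25} - \frac{217}{3}\right) = -2 - \frac{5227}{75} = - \frac{5377}{75} \approx -71.693$)
$R{\left(N \right)} = N^{2}$ ($R{\left(N \right)} = \frac{N^{3}}{N} = N^{2}$)
$\left(-28 + A\right) R{\left(-2 \right)} = \left(-28 - \frac{5377}{75}\right) \left(-2\right)^{2} = \left(- \frac{7477}{75}\right) 4 = - \frac{29908}{75}$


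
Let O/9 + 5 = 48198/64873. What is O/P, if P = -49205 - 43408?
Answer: 28569/69058427 ≈ 0.00041369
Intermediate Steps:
O = -85707/2237 (O = -45 + 9*(48198/64873) = -45 + 9*(48198*(1/64873)) = -45 + 9*(1662/2237) = -45 + 14958/2237 = -85707/2237 ≈ -38.313)
P = -92613
O/P = -85707/2237/(-92613) = -85707/2237*(-1/92613) = 28569/69058427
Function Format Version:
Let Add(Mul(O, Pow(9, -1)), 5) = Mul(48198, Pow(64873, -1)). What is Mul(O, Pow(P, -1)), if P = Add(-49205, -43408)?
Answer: Rational(28569, 69058427) ≈ 0.00041369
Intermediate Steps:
O = Rational(-85707, 2237) (O = Add(-45, Mul(9, Mul(48198, Pow(64873, -1)))) = Add(-45, Mul(9, Mul(48198, Rational(1, 64873)))) = Add(-45, Mul(9, Rational(1662, 2237))) = Add(-45, Rational(14958, 2237)) = Rational(-85707, 2237) ≈ -38.313)
P = -92613
Mul(O, Pow(P, -1)) = Mul(Rational(-85707, 2237), Pow(-92613, -1)) = Mul(Rational(-85707, 2237), Rational(-1, 92613)) = Rational(28569, 69058427)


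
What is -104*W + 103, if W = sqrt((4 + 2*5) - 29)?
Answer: 103 - 104*I*sqrt(15) ≈ 103.0 - 402.79*I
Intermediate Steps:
W = I*sqrt(15) (W = sqrt((4 + 10) - 29) = sqrt(14 - 29) = sqrt(-15) = I*sqrt(15) ≈ 3.873*I)
-104*W + 103 = -104*I*sqrt(15) + 103 = 103 - 104*I*sqrt(15)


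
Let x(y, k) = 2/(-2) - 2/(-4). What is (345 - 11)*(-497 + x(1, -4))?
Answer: -166165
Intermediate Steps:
x(y, k) = -½ (x(y, k) = 2*(-½) - 2*(-¼) = -1 + ½ = -½)
(345 - 11)*(-497 + x(1, -4)) = (345 - 11)*(-497 - ½) = 334*(-995/2) = -166165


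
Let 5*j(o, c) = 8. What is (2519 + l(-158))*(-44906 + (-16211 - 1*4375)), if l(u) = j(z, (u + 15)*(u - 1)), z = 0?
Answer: -825395676/5 ≈ -1.6508e+8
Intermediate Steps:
j(o, c) = 8/5 (j(o, c) = (⅕)*8 = 8/5)
l(u) = 8/5
(2519 + l(-158))*(-44906 + (-16211 - 1*4375)) = (2519 + 8/5)*(-44906 + (-16211 - 1*4375)) = 12603*(-44906 + (-16211 - 4375))/5 = 12603*(-44906 - 20586)/5 = (12603/5)*(-65492) = -825395676/5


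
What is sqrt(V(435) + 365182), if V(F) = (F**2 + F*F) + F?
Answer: sqrt(744067) ≈ 862.59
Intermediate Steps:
V(F) = F + 2*F**2 (V(F) = (F**2 + F**2) + F = 2*F**2 + F = F + 2*F**2)
sqrt(V(435) + 365182) = sqrt(435*(1 + 2*435) + 365182) = sqrt(435*(1 + 870) + 365182) = sqrt(435*871 + 365182) = sqrt(378885 + 365182) = sqrt(744067)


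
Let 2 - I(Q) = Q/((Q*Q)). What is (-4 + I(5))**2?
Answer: 121/25 ≈ 4.8400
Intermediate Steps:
I(Q) = 2 - 1/Q (I(Q) = 2 - Q/(Q*Q) = 2 - Q/(Q**2) = 2 - Q/Q**2 = 2 - 1/Q)
(-4 + I(5))**2 = (-4 + (2 - 1/5))**2 = (-4 + 9/5)**2 = (-11/5)**2 = 121/25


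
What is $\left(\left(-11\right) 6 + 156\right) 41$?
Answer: $3690$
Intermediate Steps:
$\left(\left(-11\right) 6 + 156\right) 41 = \left(-66 + 156\right) 41 = 90 \cdot 41 = 3690$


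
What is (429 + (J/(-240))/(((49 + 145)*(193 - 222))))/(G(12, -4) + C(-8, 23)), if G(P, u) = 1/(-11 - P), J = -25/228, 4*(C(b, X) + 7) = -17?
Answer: -607520504333/15993052704 ≈ -37.987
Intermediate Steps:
C(b, X) = -45/4 (C(b, X) = -7 + (¼)*(-17) = -7 - 17/4 = -45/4)
J = -25/228 (J = -25*1/228 = -25/228 ≈ -0.10965)
(429 + (J/(-240))/(((49 + 145)*(193 - 222))))/(G(12, -4) + C(-8, 23)) = (429 + (-25/228/(-240))/(((49 + 145)*(193 - 222))))/(-1/(11 + 12) - 45/4) = (429 + (-25/228*(-1/240))/((194*(-29))))/(-1/23 - 45/4) = (429 + (5/10944)/(-5626))/(-1*1/23 - 45/4) = (429 + (5/10944)*(-1/5626))/(-1/23 - 45/4) = (429 - 5/61570944)/(-1039/92) = (26413934971/61570944)*(-92/1039) = -607520504333/15993052704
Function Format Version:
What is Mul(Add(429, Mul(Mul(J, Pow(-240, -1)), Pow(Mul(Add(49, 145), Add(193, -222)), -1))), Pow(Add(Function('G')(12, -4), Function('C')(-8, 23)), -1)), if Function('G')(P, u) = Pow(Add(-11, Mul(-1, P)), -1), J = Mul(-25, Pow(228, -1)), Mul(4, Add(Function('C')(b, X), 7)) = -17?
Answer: Rational(-607520504333, 15993052704) ≈ -37.987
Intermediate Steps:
Function('C')(b, X) = Rational(-45, 4) (Function('C')(b, X) = Add(-7, Mul(Rational(1, 4), -17)) = Add(-7, Rational(-17, 4)) = Rational(-45, 4))
J = Rational(-25, 228) (J = Mul(-25, Rational(1, 228)) = Rational(-25, 228) ≈ -0.10965)
Mul(Add(429, Mul(Mul(J, Pow(-240, -1)), Pow(Mul(Add(49, 145), Add(193, -222)), -1))), Pow(Add(Function('G')(12, -4), Function('C')(-8, 23)), -1)) = Mul(Add(429, Mul(Mul(Rational(-25, 228), Pow(-240, -1)), Pow(Mul(Add(49, 145), Add(193, -222)), -1))), Pow(Add(Mul(-1, Pow(Add(11, 12), -1)), Rational(-45, 4)), -1)) = Mul(Add(429, Mul(Mul(Rational(-25, 228), Rational(-1, 240)), Pow(Mul(194, -29), -1))), Pow(Add(Mul(-1, Pow(23, -1)), Rational(-45, 4)), -1)) = Mul(Add(429, Mul(Rational(5, 10944), Pow(-5626, -1))), Pow(Add(Mul(-1, Rational(1, 23)), Rational(-45, 4)), -1)) = Mul(Add(429, Mul(Rational(5, 10944), Rational(-1, 5626))), Pow(Add(Rational(-1, 23), Rational(-45, 4)), -1)) = Mul(Add(429, Rational(-5, 61570944)), Pow(Rational(-1039, 92), -1)) = Mul(Rational(26413934971, 61570944), Rational(-92, 1039)) = Rational(-607520504333, 15993052704)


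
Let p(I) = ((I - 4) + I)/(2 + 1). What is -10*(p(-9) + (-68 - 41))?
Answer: 3490/3 ≈ 1163.3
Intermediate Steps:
p(I) = -4/3 + 2*I/3 (p(I) = ((-4 + I) + I)/3 = (-4 + 2*I)*(1/3) = -4/3 + 2*I/3)
-10*(p(-9) + (-68 - 41)) = -10*((-4/3 + (2/3)*(-9)) + (-68 - 41)) = -10*((-4/3 - 6) - 109) = -10*(-22/3 - 109) = -10*(-349/3) = 3490/3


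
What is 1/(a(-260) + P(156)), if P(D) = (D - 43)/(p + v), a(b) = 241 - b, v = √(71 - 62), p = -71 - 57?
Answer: 125/62512 ≈ 0.0019996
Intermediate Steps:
p = -128
v = 3 (v = √9 = 3)
P(D) = 43/125 - D/125 (P(D) = (D - 43)/(-128 + 3) = (-43 + D)/(-125) = (-43 + D)*(-1/125) = 43/125 - D/125)
1/(a(-260) + P(156)) = 1/((241 - 1*(-260)) + (43/125 - 1/125*156)) = 1/((241 + 260) + (43/125 - 156/125)) = 1/(501 - 113/125) = 1/(62512/125) = 125/62512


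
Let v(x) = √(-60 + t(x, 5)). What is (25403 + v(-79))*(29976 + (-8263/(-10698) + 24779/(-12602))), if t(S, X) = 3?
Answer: 25663948099839910/33704049 + 1010272333970*I*√57/33704049 ≈ 7.6145e+8 + 2.263e+5*I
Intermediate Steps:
v(x) = I*√57 (v(x) = √(-60 + 3) = √(-57) = I*√57)
(25403 + v(-79))*(29976 + (-8263/(-10698) + 24779/(-12602))) = (25403 + I*√57)*(29976 + (-8263/(-10698) + 24779/(-12602))) = (25403 + I*√57)*(29976 + (-8263*(-1/10698) + 24779*(-1/12602))) = (25403 + I*√57)*(29976 + (8263/10698 - 24779/12602)) = (25403 + I*√57)*(29976 - 40238854/33704049) = (25403 + I*√57)*(1010272333970/33704049) = 25663948099839910/33704049 + 1010272333970*I*√57/33704049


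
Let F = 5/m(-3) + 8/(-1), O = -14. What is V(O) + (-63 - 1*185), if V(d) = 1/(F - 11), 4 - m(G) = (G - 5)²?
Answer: -56804/229 ≈ -248.05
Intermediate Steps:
m(G) = 4 - (-5 + G)² (m(G) = 4 - (G - 5)² = 4 - (-5 + G)²)
F = -97/12 (F = 5/(4 - (-5 - 3)²) + 8/(-1) = 5/(4 - 1*(-8)²) + 8*(-1) = 5/(4 - 1*64) - 8 = 5/(4 - 64) - 8 = 5/(-60) - 8 = 5*(-1/60) - 8 = -1/12 - 8 = -97/12 ≈ -8.0833)
V(d) = -12/229 (V(d) = 1/(-97/12 - 11) = 1/(-229/12) = -12/229)
V(O) + (-63 - 1*185) = -12/229 + (-63 - 1*185) = -12/229 + (-63 - 185) = -12/229 - 248 = -56804/229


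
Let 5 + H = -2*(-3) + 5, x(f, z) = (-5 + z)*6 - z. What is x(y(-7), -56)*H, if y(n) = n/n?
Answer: -1860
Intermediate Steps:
y(n) = 1
x(f, z) = -30 + 5*z (x(f, z) = (-30 + 6*z) - z = -30 + 5*z)
H = 6 (H = -5 + (-2*(-3) + 5) = -5 + (6 + 5) = -5 + 11 = 6)
x(y(-7), -56)*H = (-30 + 5*(-56))*6 = (-30 - 280)*6 = -310*6 = -1860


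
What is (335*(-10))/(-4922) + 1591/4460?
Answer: 11385951/10976060 ≈ 1.0373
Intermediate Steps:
(335*(-10))/(-4922) + 1591/4460 = -3350*(-1/4922) + 1591*(1/4460) = 1675/2461 + 1591/4460 = 11385951/10976060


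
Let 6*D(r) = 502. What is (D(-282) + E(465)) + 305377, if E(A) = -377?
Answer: 915251/3 ≈ 3.0508e+5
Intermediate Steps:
D(r) = 251/3 (D(r) = (⅙)*502 = 251/3)
(D(-282) + E(465)) + 305377 = (251/3 - 377) + 305377 = -880/3 + 305377 = 915251/3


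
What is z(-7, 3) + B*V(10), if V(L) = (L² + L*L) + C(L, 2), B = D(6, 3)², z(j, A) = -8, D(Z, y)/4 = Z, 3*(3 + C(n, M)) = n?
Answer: 115384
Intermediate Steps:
C(n, M) = -3 + n/3
D(Z, y) = 4*Z
B = 576 (B = (4*6)² = 24² = 576)
V(L) = -3 + 2*L² + L/3 (V(L) = (L² + L*L) + (-3 + L/3) = (L² + L²) + (-3 + L/3) = 2*L² + (-3 + L/3) = -3 + 2*L² + L/3)
z(-7, 3) + B*V(10) = -8 + 576*(-3 + 2*10² + (⅓)*10) = -8 + 576*(-3 + 2*100 + 10/3) = -8 + 576*(-3 + 200 + 10/3) = -8 + 576*(601/3) = -8 + 115392 = 115384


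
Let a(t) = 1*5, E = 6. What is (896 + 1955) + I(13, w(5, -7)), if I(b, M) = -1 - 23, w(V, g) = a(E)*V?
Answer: 2827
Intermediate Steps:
a(t) = 5
w(V, g) = 5*V
I(b, M) = -24
(896 + 1955) + I(13, w(5, -7)) = (896 + 1955) - 24 = 2851 - 24 = 2827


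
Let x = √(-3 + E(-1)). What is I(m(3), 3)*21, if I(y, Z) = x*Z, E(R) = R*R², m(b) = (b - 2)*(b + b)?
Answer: 126*I ≈ 126.0*I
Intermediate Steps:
m(b) = 2*b*(-2 + b) (m(b) = (-2 + b)*(2*b) = 2*b*(-2 + b))
E(R) = R³
x = 2*I (x = √(-3 + (-1)³) = √(-3 - 1) = √(-4) = 2*I ≈ 2.0*I)
I(y, Z) = 2*I*Z (I(y, Z) = (2*I)*Z = 2*I*Z)
I(m(3), 3)*21 = (2*I*3)*21 = (6*I)*21 = 126*I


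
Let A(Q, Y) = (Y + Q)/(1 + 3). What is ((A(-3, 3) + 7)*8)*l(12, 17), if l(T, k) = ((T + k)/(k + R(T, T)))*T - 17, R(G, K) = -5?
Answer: 672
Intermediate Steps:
A(Q, Y) = Q/4 + Y/4 (A(Q, Y) = (Q + Y)/4 = (Q + Y)*(¼) = Q/4 + Y/4)
l(T, k) = -17 + T*(T + k)/(-5 + k) (l(T, k) = ((T + k)/(k - 5))*T - 17 = ((T + k)/(-5 + k))*T - 17 = T*(T + k)/(-5 + k) - 17 = -17 + T*(T + k)/(-5 + k))
((A(-3, 3) + 7)*8)*l(12, 17) = ((((¼)*(-3) + (¼)*3) + 7)*8)*((85 + 12² - 17*17 + 12*17)/(-5 + 17)) = (((-¾ + ¾) + 7)*8)*((85 + 144 - 289 + 204)/12) = ((0 + 7)*8)*((1/12)*144) = (7*8)*12 = 56*12 = 672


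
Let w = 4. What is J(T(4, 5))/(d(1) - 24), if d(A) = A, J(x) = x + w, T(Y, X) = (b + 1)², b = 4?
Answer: -29/23 ≈ -1.2609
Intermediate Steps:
T(Y, X) = 25 (T(Y, X) = (4 + 1)² = 5² = 25)
J(x) = 4 + x (J(x) = x + 4 = 4 + x)
J(T(4, 5))/(d(1) - 24) = (4 + 25)/(1 - 24) = 29/(-23) = 29*(-1/23) = -29/23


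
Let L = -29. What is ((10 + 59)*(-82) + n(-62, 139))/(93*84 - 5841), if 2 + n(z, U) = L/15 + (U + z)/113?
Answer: -9595822/3340845 ≈ -2.8723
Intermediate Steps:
n(z, U) = -59/15 + U/113 + z/113 (n(z, U) = -2 + (-29/15 + (U + z)/113) = -2 + (-29*1/15 + (U + z)*(1/113)) = -2 + (-29/15 + (U/113 + z/113)) = -2 + (-29/15 + U/113 + z/113) = -59/15 + U/113 + z/113)
((10 + 59)*(-82) + n(-62, 139))/(93*84 - 5841) = ((10 + 59)*(-82) + (-59/15 + (1/113)*139 + (1/113)*(-62)))/(93*84 - 5841) = (69*(-82) + (-59/15 + 139/113 - 62/113))/(7812 - 5841) = (-5658 - 5512/1695)/1971 = -9595822/1695*1/1971 = -9595822/3340845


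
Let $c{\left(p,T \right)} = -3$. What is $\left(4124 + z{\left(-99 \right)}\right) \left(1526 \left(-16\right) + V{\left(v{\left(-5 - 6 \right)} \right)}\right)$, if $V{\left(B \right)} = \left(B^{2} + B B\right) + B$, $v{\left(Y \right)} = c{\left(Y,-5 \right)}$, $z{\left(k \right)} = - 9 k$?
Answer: $-122371015$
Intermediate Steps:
$v{\left(Y \right)} = -3$
$V{\left(B \right)} = B + 2 B^{2}$ ($V{\left(B \right)} = \left(B^{2} + B^{2}\right) + B = 2 B^{2} + B = B + 2 B^{2}$)
$\left(4124 + z{\left(-99 \right)}\right) \left(1526 \left(-16\right) + V{\left(v{\left(-5 - 6 \right)} \right)}\right) = \left(4124 - -891\right) \left(1526 \left(-16\right) - 3 \left(1 + 2 \left(-3\right)\right)\right) = \left(4124 + 891\right) \left(-24416 - 3 \left(1 - 6\right)\right) = 5015 \left(-24416 - -15\right) = 5015 \left(-24416 + 15\right) = 5015 \left(-24401\right) = -122371015$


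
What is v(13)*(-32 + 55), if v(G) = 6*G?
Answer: 1794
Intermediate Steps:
v(13)*(-32 + 55) = (6*13)*(-32 + 55) = 78*23 = 1794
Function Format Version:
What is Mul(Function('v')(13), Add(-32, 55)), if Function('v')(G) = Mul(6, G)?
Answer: 1794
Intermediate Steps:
Mul(Function('v')(13), Add(-32, 55)) = Mul(Mul(6, 13), Add(-32, 55)) = Mul(78, 23) = 1794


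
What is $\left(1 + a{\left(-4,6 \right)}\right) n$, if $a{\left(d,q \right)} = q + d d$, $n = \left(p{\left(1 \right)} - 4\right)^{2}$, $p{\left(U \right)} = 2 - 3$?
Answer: $575$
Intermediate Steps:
$p{\left(U \right)} = -1$ ($p{\left(U \right)} = 2 - 3 = -1$)
$n = 25$ ($n = \left(-1 - 4\right)^{2} = \left(-5\right)^{2} = 25$)
$a{\left(d,q \right)} = q + d^{2}$
$\left(1 + a{\left(-4,6 \right)}\right) n = \left(1 + \left(6 + \left(-4\right)^{2}\right)\right) 25 = \left(1 + \left(6 + 16\right)\right) 25 = \left(1 + 22\right) 25 = 23 \cdot 25 = 575$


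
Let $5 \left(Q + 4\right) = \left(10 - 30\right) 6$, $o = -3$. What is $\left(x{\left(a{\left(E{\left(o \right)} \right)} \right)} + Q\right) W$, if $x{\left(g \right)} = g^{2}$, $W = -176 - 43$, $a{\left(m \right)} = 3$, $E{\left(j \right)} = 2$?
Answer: $4161$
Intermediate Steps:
$W = -219$ ($W = -176 - 43 = -219$)
$Q = -28$ ($Q = -4 + \frac{\left(10 - 30\right) 6}{5} = -4 + \frac{\left(-20\right) 6}{5} = -4 + \frac{1}{5} \left(-120\right) = -4 - 24 = -28$)
$\left(x{\left(a{\left(E{\left(o \right)} \right)} \right)} + Q\right) W = \left(3^{2} - 28\right) \left(-219\right) = \left(9 - 28\right) \left(-219\right) = \left(-19\right) \left(-219\right) = 4161$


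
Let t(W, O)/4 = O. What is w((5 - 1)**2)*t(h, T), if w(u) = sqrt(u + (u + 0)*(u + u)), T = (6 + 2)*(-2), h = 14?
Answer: -256*sqrt(33) ≈ -1470.6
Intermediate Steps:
T = -16 (T = 8*(-2) = -16)
t(W, O) = 4*O
w(u) = sqrt(u + 2*u**2) (w(u) = sqrt(u + u*(2*u)) = sqrt(u + 2*u**2))
w((5 - 1)**2)*t(h, T) = sqrt((5 - 1)**2*(1 + 2*(5 - 1)**2))*(4*(-16)) = sqrt(4**2*(1 + 2*4**2))*(-64) = sqrt(16*(1 + 2*16))*(-64) = sqrt(16*(1 + 32))*(-64) = sqrt(16*33)*(-64) = sqrt(528)*(-64) = (4*sqrt(33))*(-64) = -256*sqrt(33)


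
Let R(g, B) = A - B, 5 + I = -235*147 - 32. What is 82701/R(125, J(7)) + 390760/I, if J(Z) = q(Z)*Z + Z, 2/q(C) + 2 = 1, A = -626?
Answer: -1550923211/10703129 ≈ -144.90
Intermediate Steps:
q(C) = -2 (q(C) = 2/(-2 + 1) = 2/(-1) = 2*(-1) = -2)
J(Z) = -Z (J(Z) = -2*Z + Z = -Z)
I = -34582 (I = -5 + (-235*147 - 32) = -5 + (-34545 - 32) = -5 - 34577 = -34582)
R(g, B) = -626 - B
82701/R(125, J(7)) + 390760/I = 82701/(-626 - (-1)*7) + 390760/(-34582) = 82701/(-626 - 1*(-7)) + 390760*(-1/34582) = 82701/(-626 + 7) - 195380/17291 = 82701/(-619) - 195380/17291 = 82701*(-1/619) - 195380/17291 = -82701/619 - 195380/17291 = -1550923211/10703129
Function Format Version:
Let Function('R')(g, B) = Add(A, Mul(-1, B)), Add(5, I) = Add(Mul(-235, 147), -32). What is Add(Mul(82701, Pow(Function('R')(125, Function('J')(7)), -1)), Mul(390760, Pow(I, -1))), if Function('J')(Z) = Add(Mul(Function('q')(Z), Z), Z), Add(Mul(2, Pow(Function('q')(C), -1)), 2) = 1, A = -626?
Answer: Rational(-1550923211, 10703129) ≈ -144.90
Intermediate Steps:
Function('q')(C) = -2 (Function('q')(C) = Mul(2, Pow(Add(-2, 1), -1)) = Mul(2, Pow(-1, -1)) = Mul(2, -1) = -2)
Function('J')(Z) = Mul(-1, Z) (Function('J')(Z) = Add(Mul(-2, Z), Z) = Mul(-1, Z))
I = -34582 (I = Add(-5, Add(Mul(-235, 147), -32)) = Add(-5, Add(-34545, -32)) = Add(-5, -34577) = -34582)
Function('R')(g, B) = Add(-626, Mul(-1, B))
Add(Mul(82701, Pow(Function('R')(125, Function('J')(7)), -1)), Mul(390760, Pow(I, -1))) = Add(Mul(82701, Pow(Add(-626, Mul(-1, Mul(-1, 7))), -1)), Mul(390760, Pow(-34582, -1))) = Add(Mul(82701, Pow(Add(-626, Mul(-1, -7)), -1)), Mul(390760, Rational(-1, 34582))) = Add(Mul(82701, Pow(Add(-626, 7), -1)), Rational(-195380, 17291)) = Add(Mul(82701, Pow(-619, -1)), Rational(-195380, 17291)) = Add(Mul(82701, Rational(-1, 619)), Rational(-195380, 17291)) = Add(Rational(-82701, 619), Rational(-195380, 17291)) = Rational(-1550923211, 10703129)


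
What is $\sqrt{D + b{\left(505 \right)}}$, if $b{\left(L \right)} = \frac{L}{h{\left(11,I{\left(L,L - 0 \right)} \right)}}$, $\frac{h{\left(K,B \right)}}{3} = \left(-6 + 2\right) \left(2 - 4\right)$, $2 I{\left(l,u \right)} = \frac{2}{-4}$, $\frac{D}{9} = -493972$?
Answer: $\frac{i \sqrt{640184682}}{12} \approx 2108.5 i$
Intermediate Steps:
$D = -4445748$ ($D = 9 \left(-493972\right) = -4445748$)
$I{\left(l,u \right)} = - \frac{1}{4}$ ($I{\left(l,u \right)} = \frac{2 \frac{1}{-4}}{2} = \frac{2 \left(- \frac{1}{4}\right)}{2} = \frac{1}{2} \left(- \frac{1}{2}\right) = - \frac{1}{4}$)
$h{\left(K,B \right)} = 24$ ($h{\left(K,B \right)} = 3 \left(-6 + 2\right) \left(2 - 4\right) = 3 \left(\left(-4\right) \left(-2\right)\right) = 3 \cdot 8 = 24$)
$b{\left(L \right)} = \frac{L}{24}$
$\sqrt{D + b{\left(505 \right)}} = \sqrt{-4445748 + \frac{1}{24} \cdot 505} = \sqrt{-4445748 + \frac{505}{24}} = \sqrt{- \frac{106697447}{24}} = \frac{i \sqrt{640184682}}{12}$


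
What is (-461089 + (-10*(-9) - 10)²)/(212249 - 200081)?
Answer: -50521/1352 ≈ -37.368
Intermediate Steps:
(-461089 + (-10*(-9) - 10)²)/(212249 - 200081) = (-461089 + (90 - 10)²)/12168 = (-461089 + 80²)*(1/12168) = (-461089 + 6400)*(1/12168) = -454689*1/12168 = -50521/1352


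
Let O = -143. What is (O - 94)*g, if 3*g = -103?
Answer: 8137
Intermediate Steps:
g = -103/3 (g = (1/3)*(-103) = -103/3 ≈ -34.333)
(O - 94)*g = (-143 - 94)*(-103/3) = -237*(-103/3) = 8137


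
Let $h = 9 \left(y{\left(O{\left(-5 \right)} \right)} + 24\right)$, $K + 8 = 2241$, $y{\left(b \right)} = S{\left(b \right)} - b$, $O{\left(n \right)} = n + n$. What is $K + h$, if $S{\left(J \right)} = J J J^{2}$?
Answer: $92539$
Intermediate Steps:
$S{\left(J \right)} = J^{4}$ ($S{\left(J \right)} = J^{2} J^{2} = J^{4}$)
$O{\left(n \right)} = 2 n$
$y{\left(b \right)} = b^{4} - b$
$K = 2233$ ($K = -8 + 2241 = 2233$)
$h = 90306$ ($h = 9 \left(\left(\left(2 \left(-5\right)\right)^{4} - 2 \left(-5\right)\right) + 24\right) = 9 \left(\left(\left(-10\right)^{4} - -10\right) + 24\right) = 9 \left(\left(10000 + 10\right) + 24\right) = 9 \left(10010 + 24\right) = 9 \cdot 10034 = 90306$)
$K + h = 2233 + 90306 = 92539$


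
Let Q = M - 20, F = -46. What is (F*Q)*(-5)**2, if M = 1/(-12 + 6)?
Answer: 69575/3 ≈ 23192.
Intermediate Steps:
M = -1/6 (M = 1/(-6) = -1/6 ≈ -0.16667)
Q = -121/6 (Q = -1/6 - 20 = -121/6 ≈ -20.167)
(F*Q)*(-5)**2 = -46*(-121/6)*(-5)**2 = (2783/3)*25 = 69575/3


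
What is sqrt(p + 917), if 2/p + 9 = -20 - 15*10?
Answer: sqrt(29381239)/179 ≈ 30.282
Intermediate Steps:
p = -2/179 (p = 2/(-9 + (-20 - 15*10)) = 2/(-9 + (-20 - 150)) = 2/(-9 - 170) = 2/(-179) = 2*(-1/179) = -2/179 ≈ -0.011173)
sqrt(p + 917) = sqrt(-2/179 + 917) = sqrt(164141/179) = sqrt(29381239)/179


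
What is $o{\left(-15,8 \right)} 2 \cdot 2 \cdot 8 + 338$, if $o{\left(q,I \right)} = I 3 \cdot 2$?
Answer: $1874$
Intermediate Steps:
$o{\left(q,I \right)} = 6 I$ ($o{\left(q,I \right)} = 3 I 2 = 6 I$)
$o{\left(-15,8 \right)} 2 \cdot 2 \cdot 8 + 338 = 6 \cdot 8 \cdot 2 \cdot 2 \cdot 8 + 338 = 48 \cdot 4 \cdot 8 + 338 = 48 \cdot 32 + 338 = 1536 + 338 = 1874$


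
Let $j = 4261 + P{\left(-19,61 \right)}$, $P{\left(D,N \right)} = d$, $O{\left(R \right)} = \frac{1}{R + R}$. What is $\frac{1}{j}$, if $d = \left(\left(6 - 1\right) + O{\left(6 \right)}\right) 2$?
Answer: $\frac{6}{25627} \approx 0.00023413$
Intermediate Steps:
$O{\left(R \right)} = \frac{1}{2 R}$
$d = \frac{61}{6}$ ($d = \left(\left(6 - 1\right) + \frac{1}{2 \cdot 6}\right) 2 = \left(\left(6 - 1\right) + \frac{1}{2} \cdot \frac{1}{6}\right) 2 = \left(5 + \frac{1}{12}\right) 2 = \frac{61}{12} \cdot 2 = \frac{61}{6} \approx 10.167$)
$P{\left(D,N \right)} = \frac{61}{6}$
$j = \frac{25627}{6}$ ($j = 4261 + \frac{61}{6} = \frac{25627}{6} \approx 4271.2$)
$\frac{1}{j} = \frac{1}{\frac{25627}{6}} = \frac{6}{25627}$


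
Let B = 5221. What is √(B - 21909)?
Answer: 4*I*√1043 ≈ 129.18*I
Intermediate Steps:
√(B - 21909) = √(5221 - 21909) = √(-16688) = 4*I*√1043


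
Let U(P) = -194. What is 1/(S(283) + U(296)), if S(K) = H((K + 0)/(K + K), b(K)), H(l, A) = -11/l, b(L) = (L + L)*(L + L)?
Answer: -1/216 ≈ -0.0046296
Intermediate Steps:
b(L) = 4*L² (b(L) = (2*L)*(2*L) = 4*L²)
S(K) = -22 (S(K) = -11*(K + K)/(K + 0) = -11/(K/((2*K))) = -11/(K*(1/(2*K))) = -11/½ = -11*2 = -22)
1/(S(283) + U(296)) = 1/(-22 - 194) = 1/(-216) = -1/216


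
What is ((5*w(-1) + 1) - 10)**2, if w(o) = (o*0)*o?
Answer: 81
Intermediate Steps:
w(o) = 0 (w(o) = 0*o = 0)
((5*w(-1) + 1) - 10)**2 = ((5*0 + 1) - 10)**2 = ((0 + 1) - 10)**2 = (1 - 10)**2 = (-9)**2 = 81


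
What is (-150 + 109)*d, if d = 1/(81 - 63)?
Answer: -41/18 ≈ -2.2778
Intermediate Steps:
d = 1/18 ≈ 0.055556
(-150 + 109)*d = (-150 + 109)*(1/18) = -41*1/18 = -41/18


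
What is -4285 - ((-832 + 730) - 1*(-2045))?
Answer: -6228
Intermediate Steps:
-4285 - ((-832 + 730) - 1*(-2045)) = -4285 - (-102 + 2045) = -4285 - 1*1943 = -4285 - 1943 = -6228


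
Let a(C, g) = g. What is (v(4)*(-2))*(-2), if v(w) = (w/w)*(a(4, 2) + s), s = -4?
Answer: -8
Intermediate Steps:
v(w) = -2 (v(w) = (w/w)*(2 - 4) = 1*(-2) = -2)
(v(4)*(-2))*(-2) = -2*(-2)*(-2) = 4*(-2) = -8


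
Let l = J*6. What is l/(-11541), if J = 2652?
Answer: -5304/3847 ≈ -1.3787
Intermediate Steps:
l = 15912 (l = 2652*6 = 15912)
l/(-11541) = 15912/(-11541) = 15912*(-1/11541) = -5304/3847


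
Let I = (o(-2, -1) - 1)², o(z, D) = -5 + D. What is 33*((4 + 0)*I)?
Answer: 6468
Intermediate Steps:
I = 49 (I = ((-5 - 1) - 1)² = (-6 - 1)² = (-7)² = 49)
33*((4 + 0)*I) = 33*((4 + 0)*49) = 33*(4*49) = 33*196 = 6468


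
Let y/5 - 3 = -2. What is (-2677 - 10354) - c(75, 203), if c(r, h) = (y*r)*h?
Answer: -89156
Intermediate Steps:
y = 5 (y = 15 + 5*(-2) = 15 - 10 = 5)
c(r, h) = 5*h*r (c(r, h) = (5*r)*h = 5*h*r)
(-2677 - 10354) - c(75, 203) = (-2677 - 10354) - 5*203*75 = -13031 - 1*76125 = -13031 - 76125 = -89156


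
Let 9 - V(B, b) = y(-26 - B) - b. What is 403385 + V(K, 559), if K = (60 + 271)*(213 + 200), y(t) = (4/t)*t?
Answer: 403949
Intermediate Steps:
y(t) = 4
K = 136703 (K = 331*413 = 136703)
V(B, b) = 5 + b (V(B, b) = 9 - (4 - b) = 9 + (-4 + b) = 5 + b)
403385 + V(K, 559) = 403385 + (5 + 559) = 403385 + 564 = 403949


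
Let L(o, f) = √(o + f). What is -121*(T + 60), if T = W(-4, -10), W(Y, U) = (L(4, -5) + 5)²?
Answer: -10164 - 1210*I ≈ -10164.0 - 1210.0*I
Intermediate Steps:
L(o, f) = √(f + o)
W(Y, U) = (5 + I)² (W(Y, U) = (√(-5 + 4) + 5)² = (√(-1) + 5)² = (I + 5)² = (5 + I)²)
T = (5 + I)² ≈ 24.0 + 10.0*I
-121*(T + 60) = -121*((5 + I)² + 60) = -121*(60 + (5 + I)²) = -7260 - 121*(5 + I)²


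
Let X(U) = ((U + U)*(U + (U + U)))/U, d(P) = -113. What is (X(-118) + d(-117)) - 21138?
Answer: -21959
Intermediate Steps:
X(U) = 6*U (X(U) = ((2*U)*(U + 2*U))/U = ((2*U)*(3*U))/U = (6*U²)/U = 6*U)
(X(-118) + d(-117)) - 21138 = (6*(-118) - 113) - 21138 = (-708 - 113) - 21138 = -821 - 21138 = -21959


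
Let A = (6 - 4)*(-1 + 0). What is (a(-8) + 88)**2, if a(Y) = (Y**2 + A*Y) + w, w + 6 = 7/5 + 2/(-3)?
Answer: 5958481/225 ≈ 26482.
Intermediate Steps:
w = -79/15 (w = -6 + (7/5 + 2/(-3)) = -6 + (7*(1/5) + 2*(-1/3)) = -6 + (7/5 - 2/3) = -6 + 11/15 = -79/15 ≈ -5.2667)
A = -2 (A = 2*(-1) = -2)
a(Y) = -79/15 + Y**2 - 2*Y (a(Y) = (Y**2 - 2*Y) - 79/15 = -79/15 + Y**2 - 2*Y)
(a(-8) + 88)**2 = ((-79/15 + (-8)**2 - 2*(-8)) + 88)**2 = ((-79/15 + 64 + 16) + 88)**2 = (1121/15 + 88)**2 = (2441/15)**2 = 5958481/225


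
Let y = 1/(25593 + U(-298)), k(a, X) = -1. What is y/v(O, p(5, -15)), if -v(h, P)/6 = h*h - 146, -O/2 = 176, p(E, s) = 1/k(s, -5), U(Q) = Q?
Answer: -1/18782751660 ≈ -5.3240e-11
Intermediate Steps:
p(E, s) = -1 (p(E, s) = 1/(-1) = -1)
O = -352 (O = -2*176 = -352)
v(h, P) = 876 - 6*h**2 (v(h, P) = -6*(h*h - 146) = -6*(h**2 - 146) = -6*(-146 + h**2) = 876 - 6*h**2)
y = 1/25295 (y = 1/(25593 - 298) = 1/25295 ≈ 3.9533e-5)
y/v(O, p(5, -15)) = 1/(25295*(876 - 6*(-352)**2)) = 1/(25295*(876 - 6*123904)) = 1/(25295*(876 - 743424)) = (1/25295)/(-742548) = (1/25295)*(-1/742548) = -1/18782751660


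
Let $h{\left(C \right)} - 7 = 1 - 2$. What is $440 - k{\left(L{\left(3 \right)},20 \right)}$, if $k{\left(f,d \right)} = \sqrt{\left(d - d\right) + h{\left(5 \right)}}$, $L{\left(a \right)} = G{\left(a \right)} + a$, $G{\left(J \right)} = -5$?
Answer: $440 - \sqrt{6} \approx 437.55$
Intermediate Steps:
$h{\left(C \right)} = 6$ ($h{\left(C \right)} = 7 + \left(1 - 2\right) = 7 - 1 = 6$)
$L{\left(a \right)} = -5 + a$
$k{\left(f,d \right)} = \sqrt{6}$ ($k{\left(f,d \right)} = \sqrt{\left(d - d\right) + 6} = \sqrt{0 + 6} = \sqrt{6}$)
$440 - k{\left(L{\left(3 \right)},20 \right)} = 440 - \sqrt{6}$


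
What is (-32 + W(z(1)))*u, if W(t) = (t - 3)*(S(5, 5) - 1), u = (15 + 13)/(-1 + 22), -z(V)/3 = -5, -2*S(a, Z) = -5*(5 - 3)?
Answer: 64/3 ≈ 21.333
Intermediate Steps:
S(a, Z) = 5 (S(a, Z) = -(-5)*(5 - 3)/2 = -(-5)*2/2 = -½*(-10) = 5)
z(V) = 15 (z(V) = -3*(-5) = 15)
u = 4/3 (u = 28/21 = 28*(1/21) = 4/3 ≈ 1.3333)
W(t) = -12 + 4*t (W(t) = (t - 3)*(5 - 1) = (-3 + t)*4 = -12 + 4*t)
(-32 + W(z(1)))*u = (-32 + (-12 + 4*15))*(4/3) = (-32 + (-12 + 60))*(4/3) = (-32 + 48)*(4/3) = 16*(4/3) = 64/3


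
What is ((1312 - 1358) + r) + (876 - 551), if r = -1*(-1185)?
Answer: 1464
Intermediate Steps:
r = 1185
((1312 - 1358) + r) + (876 - 551) = ((1312 - 1358) + 1185) + (876 - 551) = (-46 + 1185) + 325 = 1139 + 325 = 1464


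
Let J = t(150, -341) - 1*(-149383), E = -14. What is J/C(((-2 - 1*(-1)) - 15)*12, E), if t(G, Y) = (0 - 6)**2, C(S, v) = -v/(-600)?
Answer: -44825700/7 ≈ -6.4037e+6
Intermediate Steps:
C(S, v) = v/600 (C(S, v) = -v*(-1/600) = v/600)
t(G, Y) = 36 (t(G, Y) = (-6)**2 = 36)
J = 149419 (J = 36 - 1*(-149383) = 36 + 149383 = 149419)
J/C(((-2 - 1*(-1)) - 15)*12, E) = 149419/(((1/600)*(-14))) = 149419/(-7/300) = 149419*(-300/7) = -44825700/7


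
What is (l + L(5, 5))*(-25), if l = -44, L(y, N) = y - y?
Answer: 1100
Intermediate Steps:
L(y, N) = 0
(l + L(5, 5))*(-25) = (-44 + 0)*(-25) = -44*(-25) = 1100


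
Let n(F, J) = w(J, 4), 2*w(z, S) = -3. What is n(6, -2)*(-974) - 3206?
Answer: -1745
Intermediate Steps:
w(z, S) = -3/2 (w(z, S) = (1/2)*(-3) = -3/2)
n(F, J) = -3/2
n(6, -2)*(-974) - 3206 = -3/2*(-974) - 3206 = 1461 - 3206 = -1745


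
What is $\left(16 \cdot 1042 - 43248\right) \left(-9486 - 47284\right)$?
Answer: $1508719520$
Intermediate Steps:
$\left(16 \cdot 1042 - 43248\right) \left(-9486 - 47284\right) = \left(16672 - 43248\right) \left(-56770\right) = \left(-26576\right) \left(-56770\right) = 1508719520$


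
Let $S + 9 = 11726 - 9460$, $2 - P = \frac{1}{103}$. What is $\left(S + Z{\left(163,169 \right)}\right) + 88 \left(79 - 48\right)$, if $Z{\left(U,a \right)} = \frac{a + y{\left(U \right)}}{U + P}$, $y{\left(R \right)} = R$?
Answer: $\frac{42374643}{8497} \approx 4987.0$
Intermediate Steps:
$P = \frac{205}{103}$ ($P = 2 - \frac{1}{103} = \frac{205}{103} \approx 1.9903$)
$Z{\left(U,a \right)} = \frac{U + a}{\frac{205}{103} + U}$ ($Z{\left(U,a \right)} = \frac{a + U}{U + \frac{205}{103}} = \frac{U + a}{\frac{205}{103} + U}$)
$S = 2257$ ($S = -9 + \left(11726 - 9460\right) = -9 + 2266 = 2257$)
$\left(S + Z{\left(163,169 \right)}\right) + 88 \left(79 - 48\right) = \left(2257 + \frac{103 \left(163 + 169\right)}{205 + 103 \cdot 163}\right) + 88 \left(79 - 48\right) = \left(2257 + 103 \frac{1}{205 + 16789} \cdot 332\right) + 88 \cdot 31 = \left(2257 + 103 \cdot \frac{1}{16994} \cdot 332\right) + 2728 = \left(2257 + \frac{17098}{8497}\right) + 2728 = \frac{19194827}{8497} + 2728 = \frac{42374643}{8497}$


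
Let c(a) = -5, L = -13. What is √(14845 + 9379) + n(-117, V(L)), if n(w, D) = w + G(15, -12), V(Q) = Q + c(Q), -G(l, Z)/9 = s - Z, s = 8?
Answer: -297 + 4*√1514 ≈ -141.36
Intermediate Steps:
G(l, Z) = -72 + 9*Z (G(l, Z) = -9*(8 - Z) = -72 + 9*Z)
V(Q) = -5 + Q (V(Q) = Q - 5 = -5 + Q)
n(w, D) = -180 + w (n(w, D) = w + (-72 + 9*(-12)) = w + (-72 - 108) = w - 180 = -180 + w)
√(14845 + 9379) + n(-117, V(L)) = √(14845 + 9379) + (-180 - 117) = √24224 - 297 = 4*√1514 - 297 = -297 + 4*√1514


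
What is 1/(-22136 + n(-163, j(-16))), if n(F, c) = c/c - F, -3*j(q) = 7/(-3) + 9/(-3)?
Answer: -1/21972 ≈ -4.5512e-5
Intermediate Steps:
j(q) = 16/9 (j(q) = -(7/(-3) + 9/(-3))/3 = -(7*(-⅓) + 9*(-⅓))/3 = -(-7/3 - 3)/3 = -⅓*(-16/3) = 16/9)
n(F, c) = 1 - F
1/(-22136 + n(-163, j(-16))) = 1/(-22136 + (1 - 1*(-163))) = 1/(-22136 + (1 + 163)) = 1/(-22136 + 164) = 1/(-21972) = -1/21972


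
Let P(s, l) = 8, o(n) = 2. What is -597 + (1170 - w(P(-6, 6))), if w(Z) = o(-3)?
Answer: 571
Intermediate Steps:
w(Z) = 2
-597 + (1170 - w(P(-6, 6))) = -597 + (1170 - 1*2) = -597 + (1170 - 2) = -597 + 1168 = 571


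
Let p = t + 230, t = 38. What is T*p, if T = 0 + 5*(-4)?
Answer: -5360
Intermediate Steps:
p = 268 (p = 38 + 230 = 268)
T = -20 (T = 0 - 20 = -20)
T*p = -20*268 = -5360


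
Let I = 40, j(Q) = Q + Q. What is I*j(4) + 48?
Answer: 368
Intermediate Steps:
j(Q) = 2*Q
I*j(4) + 48 = 40*(2*4) + 48 = 40*8 + 48 = 320 + 48 = 368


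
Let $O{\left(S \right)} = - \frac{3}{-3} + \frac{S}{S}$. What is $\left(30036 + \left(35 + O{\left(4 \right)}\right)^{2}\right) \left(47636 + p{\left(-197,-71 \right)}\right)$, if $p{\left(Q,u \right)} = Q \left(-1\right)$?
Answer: $1502195365$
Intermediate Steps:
$p{\left(Q,u \right)} = - Q$
$O{\left(S \right)} = 2$ ($O{\left(S \right)} = \left(-3\right) \left(- \frac{1}{3}\right) + 1 = 1 + 1 = 2$)
$\left(30036 + \left(35 + O{\left(4 \right)}\right)^{2}\right) \left(47636 + p{\left(-197,-71 \right)}\right) = \left(30036 + \left(35 + 2\right)^{2}\right) \left(47636 - -197\right) = \left(30036 + 37^{2}\right) \left(47636 + 197\right) = \left(30036 + 1369\right) 47833 = 31405 \cdot 47833 = 1502195365$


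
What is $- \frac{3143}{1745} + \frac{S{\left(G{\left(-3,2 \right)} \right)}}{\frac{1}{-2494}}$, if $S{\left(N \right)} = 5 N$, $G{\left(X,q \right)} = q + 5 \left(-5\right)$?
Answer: $\frac{500480307}{1745} \approx 2.8681 \cdot 10^{5}$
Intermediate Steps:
$G{\left(X,q \right)} = -25 + q$ ($G{\left(X,q \right)} = q - 25 = -25 + q$)
$- \frac{3143}{1745} + \frac{S{\left(G{\left(-3,2 \right)} \right)}}{\frac{1}{-2494}} = - \frac{3143}{1745} + \frac{5 \left(-25 + 2\right)}{\frac{1}{-2494}} = \left(-3143\right) \frac{1}{1745} + \frac{5 \left(-23\right)}{- \frac{1}{2494}} = - \frac{3143}{1745} - -286810 = - \frac{3143}{1745} + 286810 = \frac{500480307}{1745}$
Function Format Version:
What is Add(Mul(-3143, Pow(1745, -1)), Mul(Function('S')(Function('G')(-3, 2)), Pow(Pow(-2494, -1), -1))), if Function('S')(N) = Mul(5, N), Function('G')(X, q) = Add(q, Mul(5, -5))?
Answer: Rational(500480307, 1745) ≈ 2.8681e+5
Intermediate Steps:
Function('G')(X, q) = Add(-25, q) (Function('G')(X, q) = Add(q, -25) = Add(-25, q))
Add(Mul(-3143, Pow(1745, -1)), Mul(Function('S')(Function('G')(-3, 2)), Pow(Pow(-2494, -1), -1))) = Add(Mul(-3143, Pow(1745, -1)), Mul(Mul(5, Add(-25, 2)), Pow(Pow(-2494, -1), -1))) = Add(Mul(-3143, Rational(1, 1745)), Mul(Mul(5, -23), Pow(Rational(-1, 2494), -1))) = Add(Rational(-3143, 1745), Mul(-115, -2494)) = Add(Rational(-3143, 1745), 286810) = Rational(500480307, 1745)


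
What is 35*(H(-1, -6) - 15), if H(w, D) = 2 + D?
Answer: -665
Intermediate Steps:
35*(H(-1, -6) - 15) = 35*((2 - 6) - 15) = 35*(-4 - 15) = 35*(-19) = -665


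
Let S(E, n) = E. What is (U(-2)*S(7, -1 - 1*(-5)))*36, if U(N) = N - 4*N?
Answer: 1512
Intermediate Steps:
U(N) = -3*N
(U(-2)*S(7, -1 - 1*(-5)))*36 = (-3*(-2)*7)*36 = (6*7)*36 = 42*36 = 1512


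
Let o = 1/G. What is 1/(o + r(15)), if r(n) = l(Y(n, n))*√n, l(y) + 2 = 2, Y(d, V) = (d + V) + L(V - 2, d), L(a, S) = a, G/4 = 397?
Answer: 1588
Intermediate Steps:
G = 1588 (G = 4*397 = 1588)
Y(d, V) = -2 + d + 2*V (Y(d, V) = (d + V) + (V - 2) = (V + d) + (-2 + V) = -2 + d + 2*V)
l(y) = 0 (l(y) = -2 + 2 = 0)
o = 1/1588 ≈ 0.00062972
r(n) = 0 (r(n) = 0*√n = 0)
1/(o + r(15)) = 1/(1/1588 + 0) = 1/(1/1588) = 1588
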